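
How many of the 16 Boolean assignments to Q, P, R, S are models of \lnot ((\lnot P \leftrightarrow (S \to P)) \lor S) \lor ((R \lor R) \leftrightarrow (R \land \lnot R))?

Initial set: {T (\lnot ((\lnot P \leftrightarrow (S \to P)) \lor S) \lor ((R \lor R) \leftrightarrow (R \land \lnot R)))}.
T (\lnot ((\lnot P \leftrightarrow (S \to P)) \lor S) \lor ((R \lor R) \leftrightarrow (R \land \lnot R))): β-rule — branch into T \lnot ((\lnot P \leftrightarrow (S \to P)) \lor S)  //  T ((R \lor R) \leftrightarrow (R \land \lnot R)).
  branch 1 (add T \lnot ((\lnot P \leftrightarrow (S \to P)) \lor S)):
    T \lnot ((\lnot P \leftrightarrow (S \to P)) \lor S): α-rule — add F (\lnot P \leftrightarrow (S \to P)), F S.
    F (\lnot P \leftrightarrow (S \to P)): β-rule — branch into T \lnot P, F (S \to P)  //  F \lnot P, T (S \to P).
      branch 1.1 (add T \lnot P, F (S \to P)):
        F (S \to P): α-rule — add T S, F P.
        × closes — contains both S and \lnot S.
      branch 1.2 (add F \lnot P, T (S \to P)):
        T (S \to P): β-rule — branch into F S  //  T P.
          branch 1.2.1 (add F S):
            ○ open, literals {P=T, S=F}.
          branch 1.2.2 (add T P):
            ○ open, literals {P=T, S=F}.
  branch 2 (add T ((R \lor R) \leftrightarrow (R \land \lnot R))):
    T ((R \lor R) \leftrightarrow (R \land \lnot R)): β-rule — branch into T (R \lor R), T (R \land \lnot R)  //  F (R \lor R), F (R \land \lnot R).
      branch 2.1 (add T (R \lor R), T (R \land \lnot R)):
        T (R \land \lnot R): α-rule — add T R, T \lnot R.
        × closes — contains both R and \lnot R.
      branch 2.2 (add F (R \lor R), F (R \land \lnot R)):
        F (R \lor R): α-rule — add F R, F R.
        F (R \land \lnot R): β-rule — branch into F R  //  F \lnot R.
          branch 2.2.1 (add F R):
            ○ open, literals {R=F}.
          branch 2.2.2 (add F \lnot R):
            × closes — contains both R and \lnot R.
3 branches closed, 3 open.
Each open branch fixes some atoms; the unmentioned ones are free. Counting distinct full assignments: branch {P=T, S=F} (Q, R) contributes 4 new; branch {P=T, S=F} (Q, R) contributes 0 new; branch {R=F} (Q, P, S) contributes 6 new. Total: 10.

10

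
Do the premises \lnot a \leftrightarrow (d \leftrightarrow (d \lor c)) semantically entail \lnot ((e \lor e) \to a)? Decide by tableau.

Initial set: {T (\lnot a \leftrightarrow (d \leftrightarrow (d \lor c))); F \lnot ((e \lor e) \to a)}.
T (\lnot a \leftrightarrow (d \leftrightarrow (d \lor c))): β-rule — branch into T \lnot a, T (d \leftrightarrow (d \lor c))  //  F \lnot a, F (d \leftrightarrow (d \lor c)).
  branch 1 (add T \lnot a, T (d \leftrightarrow (d \lor c))):
    F \lnot ((e \lor e) \to a): β-rule — branch into F (e \lor e)  //  T a.
      branch 1.1 (add F (e \lor e)):
        F (e \lor e): α-rule — add F e, F e.
        T (d \leftrightarrow (d \lor c)): β-rule — branch into T d, T (d \lor c)  //  F d, F (d \lor c).
          branch 1.1.1 (add T d, T (d \lor c)):
            T (d \lor c): β-rule — branch into T d  //  T c.
              branch 1.1.1.1 (add T d):
                ○ open, literals {a=F, d=T, e=F}.
              branch 1.1.1.2 (add T c):
                ○ open, literals {a=F, c=T, d=T, e=F}.
          branch 1.1.2 (add F d, F (d \lor c)):
            F (d \lor c): α-rule — add F d, F c.
            ○ open, literals {a=F, c=F, d=F, e=F}.
      branch 1.2 (add T a):
        × closes — contains both a and \lnot a.
  branch 2 (add F \lnot a, F (d \leftrightarrow (d \lor c))):
    F \lnot ((e \lor e) \to a): β-rule — branch into F (e \lor e)  //  T a.
      branch 2.1 (add F (e \lor e)):
        F (e \lor e): α-rule — add F e, F e.
        F (d \leftrightarrow (d \lor c)): β-rule — branch into T d, F (d \lor c)  //  F d, T (d \lor c).
          branch 2.1.1 (add T d, F (d \lor c)):
            F (d \lor c): α-rule — add F d, F c.
            × closes — contains both d and \lnot d.
          branch 2.1.2 (add F d, T (d \lor c)):
            T (d \lor c): β-rule — branch into T d  //  T c.
              branch 2.1.2.1 (add T d):
                × closes — contains both d and \lnot d.
              branch 2.1.2.2 (add T c):
                ○ open, literals {a=T, c=T, d=F, e=F}.
      branch 2.2 (add T a):
        F (d \leftrightarrow (d \lor c)): β-rule — branch into T d, F (d \lor c)  //  F d, T (d \lor c).
          branch 2.2.1 (add T d, F (d \lor c)):
            F (d \lor c): α-rule — add F d, F c.
            × closes — contains both d and \lnot d.
          branch 2.2.2 (add F d, T (d \lor c)):
            T (d \lor c): β-rule — branch into T d  //  T c.
              branch 2.2.2.1 (add T d):
                × closes — contains both d and \lnot d.
              branch 2.2.2.2 (add T c):
                ○ open, literals {a=T, c=T, d=F}.
5 branches closed, 5 open.
An open branch gives a countermodel: a=F, d=T, e=F (unmentioned atoms arbitrary); the premises hold there but the conclusion fails.

No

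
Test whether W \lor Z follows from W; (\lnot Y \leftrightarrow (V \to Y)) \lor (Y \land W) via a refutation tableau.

Initial set: {W; ((\lnot Y \leftrightarrow (V \to Y)) \lor (Y \land W)); \lnot (W \lor Z)}.
\lnot (W \lor Z): α-rule — add \lnot W, \lnot Z.
× closes — contains both W and \lnot W.
All 1 branch closes.
Every branch closed, so the premises entail the conclusion.

Yes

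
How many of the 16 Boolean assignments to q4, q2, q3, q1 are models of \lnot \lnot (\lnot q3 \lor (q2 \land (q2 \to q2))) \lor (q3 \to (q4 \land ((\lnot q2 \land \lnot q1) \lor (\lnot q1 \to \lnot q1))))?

14

Initial set: {(\lnot \lnot (\lnot q3 \lor (q2 \land (q2 \to q2))) \lor (q3 \to (q4 \land ((\lnot q2 \land \lnot q1) \lor (\lnot q1 \to \lnot q1)))))}.
(\lnot \lnot (\lnot q3 \lor (q2 \land (q2 \to q2))) \lor (q3 \to (q4 \land ((\lnot q2 \land \lnot q1) \lor (\lnot q1 \to \lnot q1))))): β-rule — branch into \lnot \lnot (\lnot q3 \lor (q2 \land (q2 \to q2)))  //  (q3 \to (q4 \land ((\lnot q2 \land \lnot q1) \lor (\lnot q1 \to \lnot q1)))).
  branch 1 (add \lnot \lnot (\lnot q3 \lor (q2 \land (q2 \to q2)))):
    \lnot \lnot (\lnot q3 \lor (q2 \land (q2 \to q2))): drop double negation, giving (\lnot q3 \lor (q2 \land (q2 \to q2))).
    (\lnot q3 \lor (q2 \land (q2 \to q2))): β-rule — branch into \lnot q3  //  (q2 \land (q2 \to q2)).
      branch 1.1 (add \lnot q3):
        ○ open, literals {q3=0}.
      branch 1.2 (add (q2 \land (q2 \to q2))):
        (q2 \land (q2 \to q2)): α-rule — add q2, (q2 \to q2).
        (q2 \to q2): β-rule — branch into \lnot q2  //  q2.
          branch 1.2.1 (add \lnot q2):
            × closes — contains both q2 and \lnot q2.
          branch 1.2.2 (add q2):
            ○ open, literals {q2=1}.
  branch 2 (add (q3 \to (q4 \land ((\lnot q2 \land \lnot q1) \lor (\lnot q1 \to \lnot q1))))):
    (q3 \to (q4 \land ((\lnot q2 \land \lnot q1) \lor (\lnot q1 \to \lnot q1)))): β-rule — branch into \lnot q3  //  (q4 \land ((\lnot q2 \land \lnot q1) \lor (\lnot q1 \to \lnot q1))).
      branch 2.1 (add \lnot q3):
        ○ open, literals {q3=0}.
      branch 2.2 (add (q4 \land ((\lnot q2 \land \lnot q1) \lor (\lnot q1 \to \lnot q1)))):
        (q4 \land ((\lnot q2 \land \lnot q1) \lor (\lnot q1 \to \lnot q1))): α-rule — add q4, ((\lnot q2 \land \lnot q1) \lor (\lnot q1 \to \lnot q1)).
        ((\lnot q2 \land \lnot q1) \lor (\lnot q1 \to \lnot q1)): β-rule — branch into (\lnot q2 \land \lnot q1)  //  (\lnot q1 \to \lnot q1).
          branch 2.2.1 (add (\lnot q2 \land \lnot q1)):
            (\lnot q2 \land \lnot q1): α-rule — add \lnot q2, \lnot q1.
            ○ open, literals {q1=0, q2=0, q4=1}.
          branch 2.2.2 (add (\lnot q1 \to \lnot q1)):
            (\lnot q1 \to \lnot q1): β-rule — branch into \lnot \lnot q1  //  \lnot q1.
              branch 2.2.2.1 (add \lnot \lnot q1):
                ○ open, literals {q1=1, q4=1}.
              branch 2.2.2.2 (add \lnot q1):
                ○ open, literals {q1=0, q4=1}.
1 branch closed, 6 open.
Each open branch fixes some atoms; the unmentioned ones are free. Counting distinct full assignments: branch {q3=0} (q4, q2, q1) contributes 8 new; branch {q2=1} (q4, q3, q1) contributes 4 new; branch {q3=0} (q4, q2, q1) contributes 0 new; branch {q1=0, q2=0, q4=1} (q3) contributes 1 new; branch {q1=1, q4=1} (q2, q3) contributes 1 new; branch {q1=0, q4=1} (q2, q3) contributes 0 new. Total: 14.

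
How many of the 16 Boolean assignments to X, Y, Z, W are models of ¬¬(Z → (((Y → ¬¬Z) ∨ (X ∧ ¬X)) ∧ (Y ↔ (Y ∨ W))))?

Initial set: {¬¬(Z → (((Y → ¬¬Z) ∨ (X ∧ ¬X)) ∧ (Y ↔ (Y ∨ W))))}.
¬¬(Z → (((Y → ¬¬Z) ∨ (X ∧ ¬X)) ∧ (Y ↔ (Y ∨ W)))): drop double negation, giving (Z → (((Y → ¬¬Z) ∨ (X ∧ ¬X)) ∧ (Y ↔ (Y ∨ W)))).
(Z → (((Y → ¬¬Z) ∨ (X ∧ ¬X)) ∧ (Y ↔ (Y ∨ W)))): β-rule — branch into ¬Z  //  (((Y → ¬¬Z) ∨ (X ∧ ¬X)) ∧ (Y ↔ (Y ∨ W))).
  branch 1 (add ¬Z):
    ○ open, literals {Z=F}.
  branch 2 (add (((Y → ¬¬Z) ∨ (X ∧ ¬X)) ∧ (Y ↔ (Y ∨ W)))):
    (((Y → ¬¬Z) ∨ (X ∧ ¬X)) ∧ (Y ↔ (Y ∨ W))): α-rule — add ((Y → ¬¬Z) ∨ (X ∧ ¬X)), (Y ↔ (Y ∨ W)).
    ((Y → ¬¬Z) ∨ (X ∧ ¬X)): β-rule — branch into (Y → ¬¬Z)  //  (X ∧ ¬X).
      branch 2.1 (add (Y → ¬¬Z)):
        (Y ↔ (Y ∨ W)): β-rule — branch into Y, (Y ∨ W)  //  ¬Y, ¬(Y ∨ W).
          branch 2.1.1 (add Y, (Y ∨ W)):
            (Y → ¬¬Z): β-rule — branch into ¬Y  //  ¬¬Z.
              branch 2.1.1.1 (add ¬Y):
                × closes — contains both Y and ¬Y.
              branch 2.1.1.2 (add ¬¬Z):
                ¬¬Z: drop double negation, giving Z.
                (Y ∨ W): β-rule — branch into Y  //  W.
                  branch 2.1.1.2.1 (add Y):
                    ○ open, literals {Y=T, Z=T}.
                  branch 2.1.1.2.2 (add W):
                    ○ open, literals {W=T, Y=T, Z=T}.
          branch 2.1.2 (add ¬Y, ¬(Y ∨ W)):
            ¬(Y ∨ W): α-rule — add ¬Y, ¬W.
            (Y → ¬¬Z): β-rule — branch into ¬Y  //  ¬¬Z.
              branch 2.1.2.1 (add ¬Y):
                ○ open, literals {W=F, Y=F}.
              branch 2.1.2.2 (add ¬¬Z):
                ¬¬Z: drop double negation, giving Z.
                ○ open, literals {W=F, Y=F, Z=T}.
      branch 2.2 (add (X ∧ ¬X)):
        (X ∧ ¬X): α-rule — add X, ¬X.
        × closes — contains both X and ¬X.
2 branches closed, 5 open.
Each open branch fixes some atoms; the unmentioned ones are free. Counting distinct full assignments: branch {Z=F} (X, Y, W) contributes 8 new; branch {Y=T, Z=T} (X, W) contributes 4 new; branch {W=T, Y=T, Z=T} (X) contributes 0 new; branch {W=F, Y=F} (X, Z) contributes 2 new; branch {W=F, Y=F, Z=T} (X) contributes 0 new. Total: 14.

14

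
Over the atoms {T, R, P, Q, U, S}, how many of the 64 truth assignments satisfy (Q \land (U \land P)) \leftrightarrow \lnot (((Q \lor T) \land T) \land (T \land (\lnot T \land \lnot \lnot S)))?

8

Initial set: {((Q \land (U \land P)) \leftrightarrow \lnot (((Q \lor T) \land T) \land (T \land (\lnot T \land \lnot \lnot S))))}.
((Q \land (U \land P)) \leftrightarrow \lnot (((Q \lor T) \land T) \land (T \land (\lnot T \land \lnot \lnot S)))): β-rule — branch into (Q \land (U \land P)), \lnot (((Q \lor T) \land T) \land (T \land (\lnot T \land \lnot \lnot S)))  //  \lnot (Q \land (U \land P)), \lnot \lnot (((Q \lor T) \land T) \land (T \land (\lnot T \land \lnot \lnot S))).
  branch 1 (add (Q \land (U \land P)), \lnot (((Q \lor T) \land T) \land (T \land (\lnot T \land \lnot \lnot S)))):
    (Q \land (U \land P)): α-rule — add Q, (U \land P).
    (U \land P): α-rule — add U, P.
    \lnot (((Q \lor T) \land T) \land (T \land (\lnot T \land \lnot \lnot S))): β-rule — branch into \lnot ((Q \lor T) \land T)  //  \lnot (T \land (\lnot T \land \lnot \lnot S)).
      branch 1.1 (add \lnot ((Q \lor T) \land T)):
        \lnot ((Q \lor T) \land T): β-rule — branch into \lnot (Q \lor T)  //  \lnot T.
          branch 1.1.1 (add \lnot (Q \lor T)):
            \lnot (Q \lor T): α-rule — add \lnot Q, \lnot T.
            × closes — contains both Q and \lnot Q.
          branch 1.1.2 (add \lnot T):
            ○ open, literals {P=true, Q=true, T=false, U=true}.
      branch 1.2 (add \lnot (T \land (\lnot T \land \lnot \lnot S))):
        \lnot (T \land (\lnot T \land \lnot \lnot S)): β-rule — branch into \lnot T  //  \lnot (\lnot T \land \lnot \lnot S).
          branch 1.2.1 (add \lnot T):
            ○ open, literals {P=true, Q=true, T=false, U=true}.
          branch 1.2.2 (add \lnot (\lnot T \land \lnot \lnot S)):
            \lnot (\lnot T \land \lnot \lnot S): β-rule — branch into \lnot \lnot T  //  \lnot \lnot \lnot S.
              branch 1.2.2.1 (add \lnot \lnot T):
                ○ open, literals {P=true, Q=true, T=true, U=true}.
              branch 1.2.2.2 (add \lnot \lnot \lnot S):
                \lnot \lnot \lnot S: drop double negation, giving \lnot S.
                ○ open, literals {P=true, Q=true, S=false, U=true}.
  branch 2 (add \lnot (Q \land (U \land P)), \lnot \lnot (((Q \lor T) \land T) \land (T \land (\lnot T \land \lnot \lnot S)))):
    \lnot \lnot (((Q \lor T) \land T) \land (T \land (\lnot T \land \lnot \lnot S))): α-rule — add ((Q \lor T) \land T), (T \land (\lnot T \land \lnot \lnot S)).
    ((Q \lor T) \land T): α-rule — add (Q \lor T), T.
    (T \land (\lnot T \land \lnot \lnot S)): α-rule — add T, (\lnot T \land \lnot \lnot S).
    (\lnot T \land \lnot \lnot S): α-rule — add \lnot T, \lnot \lnot S.
    × closes — contains both T and \lnot T.
2 branches closed, 4 open.
Each open branch fixes some atoms; the unmentioned ones are free. Counting distinct full assignments: branch {P=true, Q=true, T=false, U=true} (R, S) contributes 4 new; branch {P=true, Q=true, T=false, U=true} (R, S) contributes 0 new; branch {P=true, Q=true, T=true, U=true} (R, S) contributes 4 new; branch {P=true, Q=true, S=false, U=true} (T, R) contributes 0 new. Total: 8.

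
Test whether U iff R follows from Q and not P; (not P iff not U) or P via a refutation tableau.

No

Initial set: {(Q and not P); ((not P iff not U) or P); not (U iff R)}.
(Q and not P): α-rule — add Q, not P.
((not P iff not U) or P): β-rule — branch into (not P iff not U)  //  P.
  branch 1 (add (not P iff not U)):
    not (U iff R): β-rule — branch into U, not R  //  not U, R.
      branch 1.1 (add U, not R):
        (not P iff not U): β-rule — branch into not P, not U  //  not not P, not not U.
          branch 1.1.1 (add not P, not U):
            × closes — contains both U and not U.
          branch 1.1.2 (add not not P, not not U):
            × closes — contains both P and not P.
      branch 1.2 (add not U, R):
        (not P iff not U): β-rule — branch into not P, not U  //  not not P, not not U.
          branch 1.2.1 (add not P, not U):
            ○ open, literals {P=0, Q=1, R=1, U=0}.
          branch 1.2.2 (add not not P, not not U):
            × closes — contains both P and not P.
  branch 2 (add P):
    × closes — contains both P and not P.
4 branches closed, 1 open.
An open branch gives a countermodel: P=0, Q=1, R=1, U=0 (unmentioned atoms arbitrary); the premises hold there but the conclusion fails.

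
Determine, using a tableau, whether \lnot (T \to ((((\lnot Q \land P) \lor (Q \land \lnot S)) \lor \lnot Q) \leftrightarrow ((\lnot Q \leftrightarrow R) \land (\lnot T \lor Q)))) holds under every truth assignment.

Not valid

Assume the negation and expand:
Initial set: {\lnot \lnot (T \to ((((\lnot Q \land P) \lor (Q \land \lnot S)) \lor \lnot Q) \leftrightarrow ((\lnot Q \leftrightarrow R) \land (\lnot T \lor Q))))}.
\lnot \lnot (T \to ((((\lnot Q \land P) \lor (Q \land \lnot S)) \lor \lnot Q) \leftrightarrow ((\lnot Q \leftrightarrow R) \land (\lnot T \lor Q)))): β-rule — branch into \lnot T  //  ((((\lnot Q \land P) \lor (Q \land \lnot S)) \lor \lnot Q) \leftrightarrow ((\lnot Q \leftrightarrow R) \land (\lnot T \lor Q))).
  branch 1 (add \lnot T):
    ○ open, literals {T=F}.
  branch 2 (add ((((\lnot Q \land P) \lor (Q \land \lnot S)) \lor \lnot Q) \leftrightarrow ((\lnot Q \leftrightarrow R) \land (\lnot T \lor Q)))):
    ((((\lnot Q \land P) \lor (Q \land \lnot S)) \lor \lnot Q) \leftrightarrow ((\lnot Q \leftrightarrow R) \land (\lnot T \lor Q))): β-rule — branch into (((\lnot Q \land P) \lor (Q \land \lnot S)) \lor \lnot Q), ((\lnot Q \leftrightarrow R) \land (\lnot T \lor Q))  //  \lnot (((\lnot Q \land P) \lor (Q \land \lnot S)) \lor \lnot Q), \lnot ((\lnot Q \leftrightarrow R) \land (\lnot T \lor Q)).
      branch 2.1 (add (((\lnot Q \land P) \lor (Q \land \lnot S)) \lor \lnot Q), ((\lnot Q \leftrightarrow R) \land (\lnot T \lor Q))):
        ((\lnot Q \leftrightarrow R) \land (\lnot T \lor Q)): α-rule — add (\lnot Q \leftrightarrow R), (\lnot T \lor Q).
        (((\lnot Q \land P) \lor (Q \land \lnot S)) \lor \lnot Q): β-rule — branch into ((\lnot Q \land P) \lor (Q \land \lnot S))  //  \lnot Q.
          branch 2.1.1 (add ((\lnot Q \land P) \lor (Q \land \lnot S))):
            (\lnot Q \leftrightarrow R): β-rule — branch into \lnot Q, R  //  \lnot \lnot Q, \lnot R.
              branch 2.1.1.1 (add \lnot Q, R):
                (\lnot T \lor Q): β-rule — branch into \lnot T  //  Q.
                  branch 2.1.1.1.1 (add \lnot T):
                    ((\lnot Q \land P) \lor (Q \land \lnot S)): β-rule — branch into (\lnot Q \land P)  //  (Q \land \lnot S).
                      branch 2.1.1.1.1.1 (add (\lnot Q \land P)):
                        (\lnot Q \land P): α-rule — add \lnot Q, P.
                        ○ open, literals {P=T, Q=F, R=T, T=F}.
                      branch 2.1.1.1.1.2 (add (Q \land \lnot S)):
                        (Q \land \lnot S): α-rule — add Q, \lnot S.
                        × closes — contains both Q and \lnot Q.
                  branch 2.1.1.1.2 (add Q):
                    × closes — contains both Q and \lnot Q.
              branch 2.1.1.2 (add \lnot \lnot Q, \lnot R):
                (\lnot T \lor Q): β-rule — branch into \lnot T  //  Q.
                  branch 2.1.1.2.1 (add \lnot T):
                    ((\lnot Q \land P) \lor (Q \land \lnot S)): β-rule — branch into (\lnot Q \land P)  //  (Q \land \lnot S).
                      branch 2.1.1.2.1.1 (add (\lnot Q \land P)):
                        (\lnot Q \land P): α-rule — add \lnot Q, P.
                        × closes — contains both Q and \lnot Q.
                      branch 2.1.1.2.1.2 (add (Q \land \lnot S)):
                        (Q \land \lnot S): α-rule — add Q, \lnot S.
                        ○ open, literals {Q=T, R=F, S=F, T=F}.
                  branch 2.1.1.2.2 (add Q):
                    ((\lnot Q \land P) \lor (Q \land \lnot S)): β-rule — branch into (\lnot Q \land P)  //  (Q \land \lnot S).
                      branch 2.1.1.2.2.1 (add (\lnot Q \land P)):
                        (\lnot Q \land P): α-rule — add \lnot Q, P.
                        × closes — contains both Q and \lnot Q.
                      branch 2.1.1.2.2.2 (add (Q \land \lnot S)):
                        (Q \land \lnot S): α-rule — add Q, \lnot S.
                        ○ open, literals {Q=T, R=F, S=F}.
          branch 2.1.2 (add \lnot Q):
            (\lnot Q \leftrightarrow R): β-rule — branch into \lnot Q, R  //  \lnot \lnot Q, \lnot R.
              branch 2.1.2.1 (add \lnot Q, R):
                (\lnot T \lor Q): β-rule — branch into \lnot T  //  Q.
                  branch 2.1.2.1.1 (add \lnot T):
                    ○ open, literals {Q=F, R=T, T=F}.
                  branch 2.1.2.1.2 (add Q):
                    × closes — contains both Q and \lnot Q.
              branch 2.1.2.2 (add \lnot \lnot Q, \lnot R):
                × closes — contains both Q and \lnot Q.
      branch 2.2 (add \lnot (((\lnot Q \land P) \lor (Q \land \lnot S)) \lor \lnot Q), \lnot ((\lnot Q \leftrightarrow R) \land (\lnot T \lor Q))):
        \lnot (((\lnot Q \land P) \lor (Q \land \lnot S)) \lor \lnot Q): α-rule — add \lnot ((\lnot Q \land P) \lor (Q \land \lnot S)), \lnot \lnot Q.
        \lnot ((\lnot Q \land P) \lor (Q \land \lnot S)): α-rule — add \lnot (\lnot Q \land P), \lnot (Q \land \lnot S).
        \lnot ((\lnot Q \leftrightarrow R) \land (\lnot T \lor Q)): β-rule — branch into \lnot (\lnot Q \leftrightarrow R)  //  \lnot (\lnot T \lor Q).
          branch 2.2.1 (add \lnot (\lnot Q \leftrightarrow R)):
            \lnot (\lnot Q \land P): β-rule — branch into \lnot \lnot Q  //  \lnot P.
              branch 2.2.1.1 (add \lnot \lnot Q):
                \lnot (Q \land \lnot S): β-rule — branch into \lnot Q  //  \lnot \lnot S.
                  branch 2.2.1.1.1 (add \lnot Q):
                    × closes — contains both Q and \lnot Q.
                  branch 2.2.1.1.2 (add \lnot \lnot S):
                    \lnot (\lnot Q \leftrightarrow R): β-rule — branch into \lnot Q, \lnot R  //  \lnot \lnot Q, R.
                      branch 2.2.1.1.2.1 (add \lnot Q, \lnot R):
                        × closes — contains both Q and \lnot Q.
                      branch 2.2.1.1.2.2 (add \lnot \lnot Q, R):
                        ○ open, literals {Q=T, R=T, S=T}.
              branch 2.2.1.2 (add \lnot P):
                \lnot (Q \land \lnot S): β-rule — branch into \lnot Q  //  \lnot \lnot S.
                  branch 2.2.1.2.1 (add \lnot Q):
                    × closes — contains both Q and \lnot Q.
                  branch 2.2.1.2.2 (add \lnot \lnot S):
                    \lnot (\lnot Q \leftrightarrow R): β-rule — branch into \lnot Q, \lnot R  //  \lnot \lnot Q, R.
                      branch 2.2.1.2.2.1 (add \lnot Q, \lnot R):
                        × closes — contains both Q and \lnot Q.
                      branch 2.2.1.2.2.2 (add \lnot \lnot Q, R):
                        ○ open, literals {P=F, Q=T, R=T, S=T}.
          branch 2.2.2 (add \lnot (\lnot T \lor Q)):
            \lnot (\lnot T \lor Q): α-rule — add \lnot \lnot T, \lnot Q.
            × closes — contains both Q and \lnot Q.
11 branches closed, 7 open.
An open branch gives a countermodel: T=F (unmentioned atoms arbitrary); under it the original formula is false.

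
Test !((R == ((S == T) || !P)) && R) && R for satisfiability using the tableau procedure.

Initial set: {(!((R == ((S == T) || !P)) && R) && R)}.
(!((R == ((S == T) || !P)) && R) && R): α-rule — add !((R == ((S == T) || !P)) && R), R.
!((R == ((S == T) || !P)) && R): β-rule — branch into !(R == ((S == T) || !P))  //  !R.
  branch 1 (add !(R == ((S == T) || !P))):
    !(R == ((S == T) || !P)): β-rule — branch into R, !((S == T) || !P)  //  !R, ((S == T) || !P).
      branch 1.1 (add R, !((S == T) || !P)):
        !((S == T) || !P): α-rule — add !(S == T), !!P.
        !(S == T): β-rule — branch into S, !T  //  !S, T.
          branch 1.1.1 (add S, !T):
            ○ open, literals {P=T, R=T, S=T, T=F}.
          branch 1.1.2 (add !S, T):
            ○ open, literals {P=T, R=T, S=F, T=T}.
      branch 1.2 (add !R, ((S == T) || !P)):
        × closes — contains both R and !R.
  branch 2 (add !R):
    × closes — contains both R and !R.
2 branches closed, 2 open.
An open branch gives a satisfying assignment: P=T, R=T, S=T, T=F.

Satisfiable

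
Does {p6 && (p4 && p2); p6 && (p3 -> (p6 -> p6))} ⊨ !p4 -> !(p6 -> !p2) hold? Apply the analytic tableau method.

Initial set: {(p6 && (p4 && p2)); (p6 && (p3 -> (p6 -> p6))); !(!p4 -> !(p6 -> !p2))}.
(p6 && (p4 && p2)): α-rule — add p6, (p4 && p2).
(p6 && (p3 -> (p6 -> p6))): α-rule — add p6, (p3 -> (p6 -> p6)).
!(!p4 -> !(p6 -> !p2)): α-rule — add !p4, !!(p6 -> !p2).
(p4 && p2): α-rule — add p4, p2.
× closes — contains both p4 and !p4.
All 1 branch closes.
Every branch closed, so the premises entail the conclusion.

Yes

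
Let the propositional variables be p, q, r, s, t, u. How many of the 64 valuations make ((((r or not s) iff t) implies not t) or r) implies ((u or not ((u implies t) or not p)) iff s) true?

36

Initial set: {(((((r or not s) iff t) implies not t) or r) implies ((u or not ((u implies t) or not p)) iff s))}.
(((((r or not s) iff t) implies not t) or r) implies ((u or not ((u implies t) or not p)) iff s)): β-rule — branch into not ((((r or not s) iff t) implies not t) or r)  //  ((u or not ((u implies t) or not p)) iff s).
  branch 1 (add not ((((r or not s) iff t) implies not t) or r)):
    not ((((r or not s) iff t) implies not t) or r): α-rule — add not (((r or not s) iff t) implies not t), not r.
    not (((r or not s) iff t) implies not t): α-rule — add ((r or not s) iff t), not not t.
    ((r or not s) iff t): β-rule — branch into (r or not s), t  //  not (r or not s), not t.
      branch 1.1 (add (r or not s), t):
        (r or not s): β-rule — branch into r  //  not s.
          branch 1.1.1 (add r):
            × closes — contains both r and not r.
          branch 1.1.2 (add not s):
            ○ open, literals {r=0, s=0, t=1}.
      branch 1.2 (add not (r or not s), not t):
        × closes — contains both t and not t.
  branch 2 (add ((u or not ((u implies t) or not p)) iff s)):
    ((u or not ((u implies t) or not p)) iff s): β-rule — branch into (u or not ((u implies t) or not p)), s  //  not (u or not ((u implies t) or not p)), not s.
      branch 2.1 (add (u or not ((u implies t) or not p)), s):
        (u or not ((u implies t) or not p)): β-rule — branch into u  //  not ((u implies t) or not p).
          branch 2.1.1 (add u):
            ○ open, literals {s=1, u=1}.
          branch 2.1.2 (add not ((u implies t) or not p)):
            not ((u implies t) or not p): α-rule — add not (u implies t), not not p.
            not (u implies t): α-rule — add u, not t.
            ○ open, literals {p=1, s=1, t=0, u=1}.
      branch 2.2 (add not (u or not ((u implies t) or not p)), not s):
        not (u or not ((u implies t) or not p)): α-rule — add not u, not not ((u implies t) or not p).
        not not ((u implies t) or not p): β-rule — branch into (u implies t)  //  not p.
          branch 2.2.1 (add (u implies t)):
            (u implies t): β-rule — branch into not u  //  t.
              branch 2.2.1.1 (add not u):
                ○ open, literals {s=0, u=0}.
              branch 2.2.1.2 (add t):
                ○ open, literals {s=0, t=1, u=0}.
          branch 2.2.2 (add not p):
            ○ open, literals {p=0, s=0, u=0}.
2 branches closed, 6 open.
Each open branch fixes some atoms; the unmentioned ones are free. Counting distinct full assignments: branch {r=0, s=0, t=1} (p, q, u) contributes 8 new; branch {s=1, u=1} (p, q, r, t) contributes 16 new; branch {p=1, s=1, t=0, u=1} (q, r) contributes 0 new; branch {s=0, u=0} (p, q, r, t) contributes 12 new; branch {s=0, t=1, u=0} (p, q, r) contributes 0 new; branch {p=0, s=0, u=0} (q, r, t) contributes 0 new. Total: 36.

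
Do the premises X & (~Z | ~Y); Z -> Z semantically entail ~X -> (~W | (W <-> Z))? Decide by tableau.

Initial set: {T (X & (~Z | ~Y)); T (Z -> Z); F (~X -> (~W | (W <-> Z)))}.
T (X & (~Z | ~Y)): α-rule — add T X, T (~Z | ~Y).
F (~X -> (~W | (W <-> Z))): α-rule — add T ~X, F (~W | (W <-> Z)).
× closes — contains both X and ~X.
All 1 branch closes.
Every branch closed, so the premises entail the conclusion.

Yes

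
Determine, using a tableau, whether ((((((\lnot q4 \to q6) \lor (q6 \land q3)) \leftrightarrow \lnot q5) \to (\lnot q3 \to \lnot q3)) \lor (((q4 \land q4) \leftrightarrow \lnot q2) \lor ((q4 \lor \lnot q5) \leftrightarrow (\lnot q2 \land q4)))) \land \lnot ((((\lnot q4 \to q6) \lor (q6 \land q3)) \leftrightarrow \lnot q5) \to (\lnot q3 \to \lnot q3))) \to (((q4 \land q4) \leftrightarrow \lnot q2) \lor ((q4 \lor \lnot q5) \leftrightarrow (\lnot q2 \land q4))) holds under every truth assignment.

Valid

Assume the negation and expand:
Initial set: {\lnot (((((((\lnot q4 \to q6) \lor (q6 \land q3)) \leftrightarrow \lnot q5) \to (\lnot q3 \to \lnot q3)) \lor (((q4 \land q4) \leftrightarrow \lnot q2) \lor ((q4 \lor \lnot q5) \leftrightarrow (\lnot q2 \land q4)))) \land \lnot ((((\lnot q4 \to q6) \lor (q6 \land q3)) \leftrightarrow \lnot q5) \to (\lnot q3 \to \lnot q3))) \to (((q4 \land q4) \leftrightarrow \lnot q2) \lor ((q4 \lor \lnot q5) \leftrightarrow (\lnot q2 \land q4))))}.
\lnot (((((((\lnot q4 \to q6) \lor (q6 \land q3)) \leftrightarrow \lnot q5) \to (\lnot q3 \to \lnot q3)) \lor (((q4 \land q4) \leftrightarrow \lnot q2) \lor ((q4 \lor \lnot q5) \leftrightarrow (\lnot q2 \land q4)))) \land \lnot ((((\lnot q4 \to q6) \lor (q6 \land q3)) \leftrightarrow \lnot q5) \to (\lnot q3 \to \lnot q3))) \to (((q4 \land q4) \leftrightarrow \lnot q2) \lor ((q4 \lor \lnot q5) \leftrightarrow (\lnot q2 \land q4)))): α-rule — add ((((((\lnot q4 \to q6) \lor (q6 \land q3)) \leftrightarrow \lnot q5) \to (\lnot q3 \to \lnot q3)) \lor (((q4 \land q4) \leftrightarrow \lnot q2) \lor ((q4 \lor \lnot q5) \leftrightarrow (\lnot q2 \land q4)))) \land \lnot ((((\lnot q4 \to q6) \lor (q6 \land q3)) \leftrightarrow \lnot q5) \to (\lnot q3 \to \lnot q3))), \lnot (((q4 \land q4) \leftrightarrow \lnot q2) \lor ((q4 \lor \lnot q5) \leftrightarrow (\lnot q2 \land q4))).
((((((\lnot q4 \to q6) \lor (q6 \land q3)) \leftrightarrow \lnot q5) \to (\lnot q3 \to \lnot q3)) \lor (((q4 \land q4) \leftrightarrow \lnot q2) \lor ((q4 \lor \lnot q5) \leftrightarrow (\lnot q2 \land q4)))) \land \lnot ((((\lnot q4 \to q6) \lor (q6 \land q3)) \leftrightarrow \lnot q5) \to (\lnot q3 \to \lnot q3))): α-rule — add (((((\lnot q4 \to q6) \lor (q6 \land q3)) \leftrightarrow \lnot q5) \to (\lnot q3 \to \lnot q3)) \lor (((q4 \land q4) \leftrightarrow \lnot q2) \lor ((q4 \lor \lnot q5) \leftrightarrow (\lnot q2 \land q4)))), \lnot ((((\lnot q4 \to q6) \lor (q6 \land q3)) \leftrightarrow \lnot q5) \to (\lnot q3 \to \lnot q3)).
\lnot (((q4 \land q4) \leftrightarrow \lnot q2) \lor ((q4 \lor \lnot q5) \leftrightarrow (\lnot q2 \land q4))): α-rule — add \lnot ((q4 \land q4) \leftrightarrow \lnot q2), \lnot ((q4 \lor \lnot q5) \leftrightarrow (\lnot q2 \land q4)).
\lnot ((((\lnot q4 \to q6) \lor (q6 \land q3)) \leftrightarrow \lnot q5) \to (\lnot q3 \to \lnot q3)): α-rule — add (((\lnot q4 \to q6) \lor (q6 \land q3)) \leftrightarrow \lnot q5), \lnot (\lnot q3 \to \lnot q3).
\lnot (\lnot q3 \to \lnot q3): α-rule — add \lnot q3, \lnot \lnot q3.
× closes — contains both q3 and \lnot q3.
All 1 branch closes.
Every branch closed, so the negation is unsatisfiable and the formula is valid.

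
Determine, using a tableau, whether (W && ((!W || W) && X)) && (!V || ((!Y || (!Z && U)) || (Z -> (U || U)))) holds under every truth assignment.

Not valid

Assume the negation and expand:
Initial set: {!((W && ((!W || W) && X)) && (!V || ((!Y || (!Z && U)) || (Z -> (U || U)))))}.
!((W && ((!W || W) && X)) && (!V || ((!Y || (!Z && U)) || (Z -> (U || U))))): β-rule — branch into !(W && ((!W || W) && X))  //  !(!V || ((!Y || (!Z && U)) || (Z -> (U || U)))).
  branch 1 (add !(W && ((!W || W) && X))):
    !(W && ((!W || W) && X)): β-rule — branch into !W  //  !((!W || W) && X).
      branch 1.1 (add !W):
        ○ open, literals {W=false}.
      branch 1.2 (add !((!W || W) && X)):
        !((!W || W) && X): β-rule — branch into !(!W || W)  //  !X.
          branch 1.2.1 (add !(!W || W)):
            !(!W || W): α-rule — add !!W, !W.
            × closes — contains both W and !W.
          branch 1.2.2 (add !X):
            ○ open, literals {X=false}.
  branch 2 (add !(!V || ((!Y || (!Z && U)) || (Z -> (U || U))))):
    !(!V || ((!Y || (!Z && U)) || (Z -> (U || U)))): α-rule — add !!V, !((!Y || (!Z && U)) || (Z -> (U || U))).
    !((!Y || (!Z && U)) || (Z -> (U || U))): α-rule — add !(!Y || (!Z && U)), !(Z -> (U || U)).
    !(!Y || (!Z && U)): α-rule — add !!Y, !(!Z && U).
    !(Z -> (U || U)): α-rule — add Z, !(U || U).
    !(U || U): α-rule — add !U, !U.
    !(!Z && U): β-rule — branch into !!Z  //  !U.
      branch 2.1 (add !!Z):
        ○ open, literals {U=false, V=true, Y=true, Z=true}.
      branch 2.2 (add !U):
        ○ open, literals {U=false, V=true, Y=true, Z=true}.
1 branch closed, 4 open.
An open branch gives a countermodel: W=false (unmentioned atoms arbitrary); under it the original formula is false.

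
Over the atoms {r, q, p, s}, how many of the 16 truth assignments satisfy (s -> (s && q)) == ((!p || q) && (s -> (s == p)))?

Initial set: {((s -> (s && q)) == ((!p || q) && (s -> (s == p))))}.
((s -> (s && q)) == ((!p || q) && (s -> (s == p)))): β-rule — branch into (s -> (s && q)), ((!p || q) && (s -> (s == p)))  //  !(s -> (s && q)), !((!p || q) && (s -> (s == p))).
  branch 1 (add (s -> (s && q)), ((!p || q) && (s -> (s == p)))):
    ((!p || q) && (s -> (s == p))): α-rule — add (!p || q), (s -> (s == p)).
    (s -> (s && q)): β-rule — branch into !s  //  (s && q).
      branch 1.1 (add !s):
        (!p || q): β-rule — branch into !p  //  q.
          branch 1.1.1 (add !p):
            (s -> (s == p)): β-rule — branch into !s  //  (s == p).
              branch 1.1.1.1 (add !s):
                ○ open, literals {p=false, s=false}.
              branch 1.1.1.2 (add (s == p)):
                (s == p): β-rule — branch into s, p  //  !s, !p.
                  branch 1.1.1.2.1 (add s, p):
                    × closes — contains both s and !s.
                  branch 1.1.1.2.2 (add !s, !p):
                    ○ open, literals {p=false, s=false}.
          branch 1.1.2 (add q):
            (s -> (s == p)): β-rule — branch into !s  //  (s == p).
              branch 1.1.2.1 (add !s):
                ○ open, literals {q=true, s=false}.
              branch 1.1.2.2 (add (s == p)):
                (s == p): β-rule — branch into s, p  //  !s, !p.
                  branch 1.1.2.2.1 (add s, p):
                    × closes — contains both s and !s.
                  branch 1.1.2.2.2 (add !s, !p):
                    ○ open, literals {p=false, q=true, s=false}.
      branch 1.2 (add (s && q)):
        (s && q): α-rule — add s, q.
        (!p || q): β-rule — branch into !p  //  q.
          branch 1.2.1 (add !p):
            (s -> (s == p)): β-rule — branch into !s  //  (s == p).
              branch 1.2.1.1 (add !s):
                × closes — contains both s and !s.
              branch 1.2.1.2 (add (s == p)):
                (s == p): β-rule — branch into s, p  //  !s, !p.
                  branch 1.2.1.2.1 (add s, p):
                    × closes — contains both p and !p.
                  branch 1.2.1.2.2 (add !s, !p):
                    × closes — contains both s and !s.
          branch 1.2.2 (add q):
            (s -> (s == p)): β-rule — branch into !s  //  (s == p).
              branch 1.2.2.1 (add !s):
                × closes — contains both s and !s.
              branch 1.2.2.2 (add (s == p)):
                (s == p): β-rule — branch into s, p  //  !s, !p.
                  branch 1.2.2.2.1 (add s, p):
                    ○ open, literals {p=true, q=true, s=true}.
                  branch 1.2.2.2.2 (add !s, !p):
                    × closes — contains both s and !s.
  branch 2 (add !(s -> (s && q)), !((!p || q) && (s -> (s == p)))):
    !(s -> (s && q)): α-rule — add s, !(s && q).
    !((!p || q) && (s -> (s == p))): β-rule — branch into !(!p || q)  //  !(s -> (s == p)).
      branch 2.1 (add !(!p || q)):
        !(!p || q): α-rule — add !!p, !q.
        !(s && q): β-rule — branch into !s  //  !q.
          branch 2.1.1 (add !s):
            × closes — contains both s and !s.
          branch 2.1.2 (add !q):
            ○ open, literals {p=true, q=false, s=true}.
      branch 2.2 (add !(s -> (s == p))):
        !(s -> (s == p)): α-rule — add s, !(s == p).
        !(s && q): β-rule — branch into !s  //  !q.
          branch 2.2.1 (add !s):
            × closes — contains both s and !s.
          branch 2.2.2 (add !q):
            !(s == p): β-rule — branch into s, !p  //  !s, p.
              branch 2.2.2.1 (add s, !p):
                ○ open, literals {p=false, q=false, s=true}.
              branch 2.2.2.2 (add !s, p):
                × closes — contains both s and !s.
10 branches closed, 7 open.
Each open branch fixes some atoms; the unmentioned ones are free. Counting distinct full assignments: branch {p=false, s=false} (r, q) contributes 4 new; branch {p=false, s=false} (r, q) contributes 0 new; branch {q=true, s=false} (r, p) contributes 2 new; branch {p=false, q=true, s=false} (r) contributes 0 new; branch {p=true, q=true, s=true} (r) contributes 2 new; branch {p=true, q=false, s=true} (r) contributes 2 new; branch {p=false, q=false, s=true} (r) contributes 2 new. Total: 12.

12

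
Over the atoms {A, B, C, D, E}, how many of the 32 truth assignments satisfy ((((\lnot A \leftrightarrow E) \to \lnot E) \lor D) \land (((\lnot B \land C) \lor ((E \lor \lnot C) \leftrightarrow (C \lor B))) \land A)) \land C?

6

Initial set: {(((((\lnot A \leftrightarrow E) \to \lnot E) \lor D) \land (((\lnot B \land C) \lor ((E \lor \lnot C) \leftrightarrow (C \lor B))) \land A)) \land C)}.
(((((\lnot A \leftrightarrow E) \to \lnot E) \lor D) \land (((\lnot B \land C) \lor ((E \lor \lnot C) \leftrightarrow (C \lor B))) \land A)) \land C): α-rule — add ((((\lnot A \leftrightarrow E) \to \lnot E) \lor D) \land (((\lnot B \land C) \lor ((E \lor \lnot C) \leftrightarrow (C \lor B))) \land A)), C.
((((\lnot A \leftrightarrow E) \to \lnot E) \lor D) \land (((\lnot B \land C) \lor ((E \lor \lnot C) \leftrightarrow (C \lor B))) \land A)): α-rule — add (((\lnot A \leftrightarrow E) \to \lnot E) \lor D), (((\lnot B \land C) \lor ((E \lor \lnot C) \leftrightarrow (C \lor B))) \land A).
(((\lnot B \land C) \lor ((E \lor \lnot C) \leftrightarrow (C \lor B))) \land A): α-rule — add ((\lnot B \land C) \lor ((E \lor \lnot C) \leftrightarrow (C \lor B))), A.
(((\lnot A \leftrightarrow E) \to \lnot E) \lor D): β-rule — branch into ((\lnot A \leftrightarrow E) \to \lnot E)  //  D.
  branch 1 (add ((\lnot A \leftrightarrow E) \to \lnot E)):
    ((\lnot B \land C) \lor ((E \lor \lnot C) \leftrightarrow (C \lor B))): β-rule — branch into (\lnot B \land C)  //  ((E \lor \lnot C) \leftrightarrow (C \lor B)).
      branch 1.1 (add (\lnot B \land C)):
        (\lnot B \land C): α-rule — add \lnot B, C.
        ((\lnot A \leftrightarrow E) \to \lnot E): β-rule — branch into \lnot (\lnot A \leftrightarrow E)  //  \lnot E.
          branch 1.1.1 (add \lnot (\lnot A \leftrightarrow E)):
            \lnot (\lnot A \leftrightarrow E): β-rule — branch into \lnot A, \lnot E  //  \lnot \lnot A, E.
              branch 1.1.1.1 (add \lnot A, \lnot E):
                × closes — contains both A and \lnot A.
              branch 1.1.1.2 (add \lnot \lnot A, E):
                ○ open, literals {A=T, B=F, C=T, E=T}.
          branch 1.1.2 (add \lnot E):
            ○ open, literals {A=T, B=F, C=T, E=F}.
      branch 1.2 (add ((E \lor \lnot C) \leftrightarrow (C \lor B))):
        ((\lnot A \leftrightarrow E) \to \lnot E): β-rule — branch into \lnot (\lnot A \leftrightarrow E)  //  \lnot E.
          branch 1.2.1 (add \lnot (\lnot A \leftrightarrow E)):
            ((E \lor \lnot C) \leftrightarrow (C \lor B)): β-rule — branch into (E \lor \lnot C), (C \lor B)  //  \lnot (E \lor \lnot C), \lnot (C \lor B).
              branch 1.2.1.1 (add (E \lor \lnot C), (C \lor B)):
                \lnot (\lnot A \leftrightarrow E): β-rule — branch into \lnot A, \lnot E  //  \lnot \lnot A, E.
                  branch 1.2.1.1.1 (add \lnot A, \lnot E):
                    × closes — contains both A and \lnot A.
                  branch 1.2.1.1.2 (add \lnot \lnot A, E):
                    (E \lor \lnot C): β-rule — branch into E  //  \lnot C.
                      branch 1.2.1.1.2.1 (add E):
                        (C \lor B): β-rule — branch into C  //  B.
                          branch 1.2.1.1.2.1.1 (add C):
                            ○ open, literals {A=T, C=T, E=T}.
                          branch 1.2.1.1.2.1.2 (add B):
                            ○ open, literals {A=T, B=T, C=T, E=T}.
                      branch 1.2.1.1.2.2 (add \lnot C):
                        × closes — contains both C and \lnot C.
              branch 1.2.1.2 (add \lnot (E \lor \lnot C), \lnot (C \lor B)):
                \lnot (E \lor \lnot C): α-rule — add \lnot E, \lnot \lnot C.
                \lnot (C \lor B): α-rule — add \lnot C, \lnot B.
                × closes — contains both C and \lnot C.
          branch 1.2.2 (add \lnot E):
            ((E \lor \lnot C) \leftrightarrow (C \lor B)): β-rule — branch into (E \lor \lnot C), (C \lor B)  //  \lnot (E \lor \lnot C), \lnot (C \lor B).
              branch 1.2.2.1 (add (E \lor \lnot C), (C \lor B)):
                (E \lor \lnot C): β-rule — branch into E  //  \lnot C.
                  branch 1.2.2.1.1 (add E):
                    × closes — contains both E and \lnot E.
                  branch 1.2.2.1.2 (add \lnot C):
                    × closes — contains both C and \lnot C.
              branch 1.2.2.2 (add \lnot (E \lor \lnot C), \lnot (C \lor B)):
                \lnot (E \lor \lnot C): α-rule — add \lnot E, \lnot \lnot C.
                \lnot (C \lor B): α-rule — add \lnot C, \lnot B.
                × closes — contains both C and \lnot C.
  branch 2 (add D):
    ((\lnot B \land C) \lor ((E \lor \lnot C) \leftrightarrow (C \lor B))): β-rule — branch into (\lnot B \land C)  //  ((E \lor \lnot C) \leftrightarrow (C \lor B)).
      branch 2.1 (add (\lnot B \land C)):
        (\lnot B \land C): α-rule — add \lnot B, C.
        ○ open, literals {A=T, B=F, C=T, D=T}.
      branch 2.2 (add ((E \lor \lnot C) \leftrightarrow (C \lor B))):
        ((E \lor \lnot C) \leftrightarrow (C \lor B)): β-rule — branch into (E \lor \lnot C), (C \lor B)  //  \lnot (E \lor \lnot C), \lnot (C \lor B).
          branch 2.2.1 (add (E \lor \lnot C), (C \lor B)):
            (E \lor \lnot C): β-rule — branch into E  //  \lnot C.
              branch 2.2.1.1 (add E):
                (C \lor B): β-rule — branch into C  //  B.
                  branch 2.2.1.1.1 (add C):
                    ○ open, literals {A=T, C=T, D=T, E=T}.
                  branch 2.2.1.1.2 (add B):
                    ○ open, literals {A=T, B=T, C=T, D=T, E=T}.
              branch 2.2.1.2 (add \lnot C):
                × closes — contains both C and \lnot C.
          branch 2.2.2 (add \lnot (E \lor \lnot C), \lnot (C \lor B)):
            \lnot (E \lor \lnot C): α-rule — add \lnot E, \lnot \lnot C.
            \lnot (C \lor B): α-rule — add \lnot C, \lnot B.
            × closes — contains both C and \lnot C.
9 branches closed, 7 open.
Each open branch fixes some atoms; the unmentioned ones are free. Counting distinct full assignments: branch {A=T, B=F, C=T, E=T} (D) contributes 2 new; branch {A=T, B=F, C=T, E=F} (D) contributes 2 new; branch {A=T, C=T, E=T} (B, D) contributes 2 new; branch {A=T, B=T, C=T, E=T} (D) contributes 0 new; branch {A=T, B=F, C=T, D=T} (E) contributes 0 new; branch {A=T, C=T, D=T, E=T} (B) contributes 0 new; branch {A=T, B=T, C=T, D=T, E=T} (none free) contributes 0 new. Total: 6.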